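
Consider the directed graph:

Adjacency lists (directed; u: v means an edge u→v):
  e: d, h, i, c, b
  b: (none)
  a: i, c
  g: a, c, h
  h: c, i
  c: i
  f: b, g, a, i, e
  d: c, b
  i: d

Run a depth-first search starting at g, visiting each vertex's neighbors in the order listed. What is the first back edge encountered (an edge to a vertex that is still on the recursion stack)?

c->i

DFS from g (visiting each vertex's neighbors in the order listed); mark gray on enter, black on exit:
g gray
  a gray
    i gray
      d gray
        c gray
          c→i: i is gray → back edge
First back edge: c → i.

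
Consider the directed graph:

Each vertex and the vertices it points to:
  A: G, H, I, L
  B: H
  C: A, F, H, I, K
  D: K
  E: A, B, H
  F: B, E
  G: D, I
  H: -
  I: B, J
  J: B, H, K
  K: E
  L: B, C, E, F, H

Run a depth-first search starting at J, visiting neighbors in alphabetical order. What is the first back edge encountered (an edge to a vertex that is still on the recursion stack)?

D->K

DFS from J (visiting neighbors in alphabetical order); mark gray on enter, black on exit:
J gray
  B gray
    H gray
    H black
  B black
  J→H: H black — skip
  K gray
    E gray
      A gray
        G gray
          D gray
            D→K: K is gray → back edge
First back edge: D → K.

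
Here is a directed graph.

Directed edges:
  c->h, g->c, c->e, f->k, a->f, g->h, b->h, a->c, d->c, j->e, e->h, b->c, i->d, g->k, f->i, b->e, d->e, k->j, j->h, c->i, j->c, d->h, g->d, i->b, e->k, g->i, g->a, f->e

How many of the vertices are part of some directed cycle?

A vertex is on a directed cycle iff it belongs to a strongly connected component of size ≥ 2 (or has a self-loop).
The vertices on cycles are {b, c, d, e, i, j, k} — 7 in total.

7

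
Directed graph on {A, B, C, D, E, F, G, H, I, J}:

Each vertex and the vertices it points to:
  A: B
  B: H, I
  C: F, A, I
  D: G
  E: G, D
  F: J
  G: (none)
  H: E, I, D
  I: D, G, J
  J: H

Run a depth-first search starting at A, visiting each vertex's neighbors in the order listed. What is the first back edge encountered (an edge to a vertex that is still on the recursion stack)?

J->H

DFS from A (visiting each vertex's neighbors in the order listed); mark gray on enter, black on exit:
A gray
  B gray
    H gray
      E gray
        G gray
        G black
        D gray
          D→G: G black — skip
        D black
      E black
      I gray
        I→D: D black — skip
        I→G: G black — skip
        J gray
          J→H: H is gray → back edge
First back edge: J → H.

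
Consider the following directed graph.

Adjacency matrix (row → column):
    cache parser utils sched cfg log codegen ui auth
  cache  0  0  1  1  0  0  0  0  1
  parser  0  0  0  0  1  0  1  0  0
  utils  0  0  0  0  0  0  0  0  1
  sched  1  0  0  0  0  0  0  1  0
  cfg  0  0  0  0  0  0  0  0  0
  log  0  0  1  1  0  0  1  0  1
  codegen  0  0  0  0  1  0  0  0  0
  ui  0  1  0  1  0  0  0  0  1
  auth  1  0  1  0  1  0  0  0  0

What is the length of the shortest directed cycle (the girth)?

2

For each vertex v, BFS finds the shortest path from v back to v.
The shortest such closed walk is sched → cache → sched, length 2.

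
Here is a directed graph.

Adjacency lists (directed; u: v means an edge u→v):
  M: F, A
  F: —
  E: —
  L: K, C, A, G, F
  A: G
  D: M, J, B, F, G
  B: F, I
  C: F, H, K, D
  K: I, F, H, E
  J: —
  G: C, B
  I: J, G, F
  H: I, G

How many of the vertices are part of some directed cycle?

9

A vertex is on a directed cycle iff it belongs to a strongly connected component of size ≥ 2 (or has a self-loop).
The vertices on cycles are {A, B, C, D, G, H, I, K, M} — 9 in total.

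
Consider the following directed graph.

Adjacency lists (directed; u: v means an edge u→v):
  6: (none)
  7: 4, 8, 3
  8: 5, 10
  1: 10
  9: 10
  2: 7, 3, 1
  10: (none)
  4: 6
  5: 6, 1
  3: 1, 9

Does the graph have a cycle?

DFS with white/gray/black marking, starting from 9:
9 gray
  10 gray
  10 black
9 black
6 gray
6 black
7 gray
  4 gray
    4→6: 6 black — skip
  4 black
  8 gray
    5 gray
      5→6: 6 black — skip
      1 gray
        1→10: 10 black — skip
      1 black
    5 black
    8→10: 10 black — skip
  8 black
  3 gray
    3→1: 1 black — skip
    3→9: 9 black — skip
  3 black
7 black
2 gray
  2→7: 7 black — skip
  2→3: 3 black — skip
  2→1: 1 black — skip
2 black
Every edge goes to a white or black vertex — no back edge, so the graph is acyclic.

No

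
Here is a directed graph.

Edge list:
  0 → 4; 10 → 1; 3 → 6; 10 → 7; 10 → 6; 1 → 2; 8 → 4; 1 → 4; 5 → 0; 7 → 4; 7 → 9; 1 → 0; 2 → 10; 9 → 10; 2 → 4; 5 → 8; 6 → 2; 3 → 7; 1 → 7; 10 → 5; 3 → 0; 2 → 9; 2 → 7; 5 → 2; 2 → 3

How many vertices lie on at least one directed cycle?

8

A vertex is on a directed cycle iff it belongs to a strongly connected component of size ≥ 2 (or has a self-loop).
The vertices on cycles are {1, 2, 3, 5, 6, 7, 9, 10} — 8 in total.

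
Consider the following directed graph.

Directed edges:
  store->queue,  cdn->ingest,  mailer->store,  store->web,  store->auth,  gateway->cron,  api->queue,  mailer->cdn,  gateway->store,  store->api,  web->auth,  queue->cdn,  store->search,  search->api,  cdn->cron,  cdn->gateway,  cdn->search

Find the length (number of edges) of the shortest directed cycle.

4

For each vertex v, BFS finds the shortest path from v back to v.
The shortest such closed walk is cdn → gateway → store → queue → cdn, length 4.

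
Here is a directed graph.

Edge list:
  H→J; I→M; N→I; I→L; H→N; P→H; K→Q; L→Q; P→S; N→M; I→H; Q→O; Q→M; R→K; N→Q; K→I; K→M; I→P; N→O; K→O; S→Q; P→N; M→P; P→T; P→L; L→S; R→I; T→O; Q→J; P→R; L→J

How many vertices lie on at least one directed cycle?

10

A vertex is on a directed cycle iff it belongs to a strongly connected component of size ≥ 2 (or has a self-loop).
The vertices on cycles are {H, I, K, L, M, N, P, Q, R, S} — 10 in total.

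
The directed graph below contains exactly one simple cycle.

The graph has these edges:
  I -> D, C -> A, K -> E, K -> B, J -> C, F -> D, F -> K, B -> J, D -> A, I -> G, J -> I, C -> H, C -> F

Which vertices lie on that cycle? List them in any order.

B, C, F, J, K

DFS with gray/black marking from K:
K gray
  B gray
    J gray
      I gray
        G gray
        G black
        D gray
          A gray
          A black
        D black
      I black
      C gray
        F gray
          F→K: K is gray → back edge
Back edge closes the cycle K → B → J → C → F → K; its vertices are {B, C, F, J, K}.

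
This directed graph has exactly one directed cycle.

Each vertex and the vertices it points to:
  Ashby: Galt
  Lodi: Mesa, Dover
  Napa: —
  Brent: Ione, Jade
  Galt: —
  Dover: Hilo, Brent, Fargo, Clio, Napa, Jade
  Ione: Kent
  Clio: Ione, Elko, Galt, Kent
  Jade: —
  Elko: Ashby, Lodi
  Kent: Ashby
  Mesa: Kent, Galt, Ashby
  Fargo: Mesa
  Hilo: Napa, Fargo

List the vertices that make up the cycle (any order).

DFS with gray/black marking from Lodi:
Lodi gray
  Mesa gray
    Kent gray
      Ashby gray
        Galt gray
        Galt black
      Ashby black
    Kent black
    Mesa→Galt: Galt black — skip
    Mesa→Ashby: Ashby black — skip
  Mesa black
  Dover gray
    Hilo gray
      Napa gray
      Napa black
      Fargo gray
        Fargo→Mesa: Mesa black — skip
      Fargo black
    Hilo black
    Brent gray
      Ione gray
        Ione→Kent: Kent black — skip
      Ione black
      Jade gray
      Jade black
    Brent black
    Dover→Fargo: Fargo black — skip
    Clio gray
      Clio→Ione: Ione black — skip
      Elko gray
        Elko→Ashby: Ashby black — skip
        Elko→Lodi: Lodi is gray → back edge
Back edge closes the cycle Lodi → Dover → Clio → Elko → Lodi; its vertices are {Clio, Elko, Lodi, Dover}.

Clio, Elko, Lodi, Dover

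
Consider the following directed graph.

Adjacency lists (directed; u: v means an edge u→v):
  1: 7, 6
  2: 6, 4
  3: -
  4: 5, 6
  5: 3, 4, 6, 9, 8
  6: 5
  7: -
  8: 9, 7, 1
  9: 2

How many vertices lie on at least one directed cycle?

A vertex is on a directed cycle iff it belongs to a strongly connected component of size ≥ 2 (or has a self-loop).
The vertices on cycles are {1, 2, 4, 5, 6, 8, 9} — 7 in total.

7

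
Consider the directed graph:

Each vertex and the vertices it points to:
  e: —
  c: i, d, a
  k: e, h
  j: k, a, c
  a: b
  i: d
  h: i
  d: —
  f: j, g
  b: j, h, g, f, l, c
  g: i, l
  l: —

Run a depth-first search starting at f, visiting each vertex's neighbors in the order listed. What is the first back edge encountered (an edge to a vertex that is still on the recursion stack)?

b->j

DFS from f (visiting each vertex's neighbors in the order listed); mark gray on enter, black on exit:
f gray
  j gray
    k gray
      e gray
      e black
      h gray
        i gray
          d gray
          d black
        i black
      h black
    k black
    a gray
      b gray
        b→j: j is gray → back edge
First back edge: b → j.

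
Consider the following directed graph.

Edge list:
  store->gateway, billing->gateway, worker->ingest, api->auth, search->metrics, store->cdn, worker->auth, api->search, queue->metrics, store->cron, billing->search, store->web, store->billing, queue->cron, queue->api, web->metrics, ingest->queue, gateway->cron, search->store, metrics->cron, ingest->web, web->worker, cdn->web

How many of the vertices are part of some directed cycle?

9

A vertex is on a directed cycle iff it belongs to a strongly connected component of size ≥ 2 (or has a self-loop).
The vertices on cycles are {api, cdn, web, queue, store, ingest, search, worker, billing} — 9 in total.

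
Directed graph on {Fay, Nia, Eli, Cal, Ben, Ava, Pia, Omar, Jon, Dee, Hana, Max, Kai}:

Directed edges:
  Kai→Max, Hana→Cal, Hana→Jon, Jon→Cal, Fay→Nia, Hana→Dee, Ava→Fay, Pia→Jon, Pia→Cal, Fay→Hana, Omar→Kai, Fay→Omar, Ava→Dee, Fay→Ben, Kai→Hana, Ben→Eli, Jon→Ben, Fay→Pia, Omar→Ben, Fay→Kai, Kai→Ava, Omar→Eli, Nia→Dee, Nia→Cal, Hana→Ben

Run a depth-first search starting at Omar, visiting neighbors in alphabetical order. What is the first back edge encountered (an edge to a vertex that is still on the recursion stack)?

DFS from Omar (visiting neighbors in alphabetical order); mark gray on enter, black on exit:
Omar gray
  Ben gray
    Eli gray
    Eli black
  Ben black
  Omar→Eli: Eli black — skip
  Kai gray
    Ava gray
      Dee gray
      Dee black
      Fay gray
        Fay→Ben: Ben black — skip
        Hana gray
          Hana→Ben: Ben black — skip
          Cal gray
          Cal black
          Hana→Dee: Dee black — skip
          Jon gray
            Jon→Ben: Ben black — skip
            Jon→Cal: Cal black — skip
          Jon black
        Hana black
        Fay→Kai: Kai is gray → back edge
First back edge: Fay → Kai.

Fay->Kai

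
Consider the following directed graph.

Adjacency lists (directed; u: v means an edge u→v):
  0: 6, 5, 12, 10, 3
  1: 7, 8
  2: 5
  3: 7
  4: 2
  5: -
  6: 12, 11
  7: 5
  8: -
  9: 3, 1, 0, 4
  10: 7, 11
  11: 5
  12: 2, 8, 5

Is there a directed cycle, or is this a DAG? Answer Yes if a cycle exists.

No

DFS with white/gray/black marking, starting from 8:
8 gray
8 black
0 gray
  6 gray
    12 gray
      2 gray
        5 gray
        5 black
      2 black
      12→8: 8 black — skip
      12→5: 5 black — skip
    12 black
    11 gray
      11→5: 5 black — skip
    11 black
  6 black
  0→5: 5 black — skip
  0→12: 12 black — skip
  10 gray
    7 gray
      7→5: 5 black — skip
    7 black
    10→11: 11 black — skip
  10 black
  3 gray
    3→7: 7 black — skip
  3 black
0 black
1 gray
  1→7: 7 black — skip
  1→8: 8 black — skip
1 black
4 gray
  4→2: 2 black — skip
4 black
9 gray
  9→3: 3 black — skip
  9→1: 1 black — skip
  9→0: 0 black — skip
  9→4: 4 black — skip
9 black
Every edge goes to a white or black vertex — no back edge, so the graph is acyclic.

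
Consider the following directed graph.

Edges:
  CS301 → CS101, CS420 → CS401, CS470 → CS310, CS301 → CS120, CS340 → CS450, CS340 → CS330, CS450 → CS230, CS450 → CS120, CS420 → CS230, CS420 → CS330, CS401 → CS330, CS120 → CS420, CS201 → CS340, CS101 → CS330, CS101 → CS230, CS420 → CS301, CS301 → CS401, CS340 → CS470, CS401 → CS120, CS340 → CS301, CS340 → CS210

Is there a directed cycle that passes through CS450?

No

CS450 lies on a cycle iff there is a path from CS450 back to itself.
Exploring from CS450, it never reaches itself; equivalently, its strongly connected component is a singleton.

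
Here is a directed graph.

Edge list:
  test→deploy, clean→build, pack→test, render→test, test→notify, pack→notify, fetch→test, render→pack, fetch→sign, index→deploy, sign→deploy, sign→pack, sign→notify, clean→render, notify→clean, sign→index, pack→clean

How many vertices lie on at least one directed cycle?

5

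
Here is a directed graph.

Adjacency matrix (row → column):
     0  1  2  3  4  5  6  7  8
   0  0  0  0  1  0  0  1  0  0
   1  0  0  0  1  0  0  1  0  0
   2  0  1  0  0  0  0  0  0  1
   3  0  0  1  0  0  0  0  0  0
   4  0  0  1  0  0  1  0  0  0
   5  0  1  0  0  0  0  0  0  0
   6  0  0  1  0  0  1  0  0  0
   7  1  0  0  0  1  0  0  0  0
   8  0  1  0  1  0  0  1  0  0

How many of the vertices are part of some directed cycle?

6

A vertex is on a directed cycle iff it belongs to a strongly connected component of size ≥ 2 (or has a self-loop).
The vertices on cycles are {1, 2, 3, 5, 6, 8} — 6 in total.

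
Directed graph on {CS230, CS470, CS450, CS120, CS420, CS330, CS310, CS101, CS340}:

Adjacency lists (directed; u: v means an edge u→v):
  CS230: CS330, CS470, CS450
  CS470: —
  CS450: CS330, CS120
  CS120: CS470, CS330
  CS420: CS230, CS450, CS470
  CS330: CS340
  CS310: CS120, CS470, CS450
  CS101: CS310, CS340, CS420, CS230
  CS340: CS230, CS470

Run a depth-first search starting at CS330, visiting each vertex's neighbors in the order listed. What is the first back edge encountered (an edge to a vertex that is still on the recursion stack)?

DFS from CS330 (visiting each vertex's neighbors in the order listed); mark gray on enter, black on exit:
CS330 gray
  CS340 gray
    CS230 gray
      CS230→CS330: CS330 is gray → back edge
First back edge: CS230 → CS330.

CS230→CS330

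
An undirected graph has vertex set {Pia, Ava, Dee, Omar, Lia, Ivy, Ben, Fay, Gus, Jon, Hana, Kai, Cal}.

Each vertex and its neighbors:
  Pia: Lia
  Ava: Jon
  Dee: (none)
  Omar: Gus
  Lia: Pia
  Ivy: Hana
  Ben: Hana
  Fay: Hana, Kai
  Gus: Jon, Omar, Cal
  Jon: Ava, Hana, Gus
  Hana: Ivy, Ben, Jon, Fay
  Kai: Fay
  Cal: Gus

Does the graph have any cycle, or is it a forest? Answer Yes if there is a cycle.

DFS, tracking each vertex's parent; an edge to a visited non-parent vertex closes a cycle.
Start from Ben:
visit Ben (parent –)
  visit Hana (parent Ben)
    visit Ivy (parent Hana)
      Ivy–Hana: parent, skip
    Hana–Ben: parent, skip
    visit Jon (parent Hana)
      visit Ava (parent Jon)
        Ava–Jon: parent, skip
      Jon–Hana: parent, skip
      visit Gus (parent Jon)
        Gus–Jon: parent, skip
        visit Omar (parent Gus)
          Omar–Gus: parent, skip
        visit Cal (parent Gus)
          Cal–Gus: parent, skip
    visit Fay (parent Hana)
      Fay–Hana: parent, skip
      visit Kai (parent Fay)
        Kai–Fay: parent, skip
visit Pia (parent –)
  visit Lia (parent Pia)
    Lia–Pia: parent, skip
visit Dee (parent –)
No non-parent visited neighbor found — the graph is a forest.

No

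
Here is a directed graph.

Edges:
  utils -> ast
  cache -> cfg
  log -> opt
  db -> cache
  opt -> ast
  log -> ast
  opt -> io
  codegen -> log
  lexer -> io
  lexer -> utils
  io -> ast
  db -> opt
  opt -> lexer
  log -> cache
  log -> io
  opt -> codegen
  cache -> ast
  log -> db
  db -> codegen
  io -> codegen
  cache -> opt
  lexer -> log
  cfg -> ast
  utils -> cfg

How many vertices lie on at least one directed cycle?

A vertex is on a directed cycle iff it belongs to a strongly connected component of size ≥ 2 (or has a self-loop).
The vertices on cycles are {db, io, log, opt, cache, lexer, codegen} — 7 in total.

7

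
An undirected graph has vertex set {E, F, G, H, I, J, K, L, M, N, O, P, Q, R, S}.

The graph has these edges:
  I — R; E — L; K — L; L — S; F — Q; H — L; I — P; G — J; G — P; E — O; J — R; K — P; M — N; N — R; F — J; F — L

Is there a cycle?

DFS, tracking each vertex's parent; an edge to a visited non-parent vertex closes a cycle.
Start from L:
visit L (parent –)
  visit H (parent L)
    H–L: parent, skip
  visit S (parent L)
    S–L: parent, skip
  visit K (parent L)
    visit P (parent K)
      P–K: parent, skip
      visit G (parent P)
        G–P: parent, skip
        visit J (parent G)
          visit F (parent J)
            F–J: parent, skip
            F–L: L visited and ≠ parent → cycle
Cycle: L – K – P – G – J – F – L.

Yes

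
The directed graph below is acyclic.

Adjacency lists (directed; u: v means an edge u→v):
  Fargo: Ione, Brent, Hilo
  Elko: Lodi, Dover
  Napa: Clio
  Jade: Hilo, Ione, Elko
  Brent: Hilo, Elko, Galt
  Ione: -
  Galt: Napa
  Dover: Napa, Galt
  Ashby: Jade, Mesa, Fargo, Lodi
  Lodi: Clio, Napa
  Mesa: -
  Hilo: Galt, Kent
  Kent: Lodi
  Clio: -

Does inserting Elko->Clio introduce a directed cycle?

No

Adding Elko→Clio creates a cycle iff Clio can already reach Elko.
Explore from Clio: no path reaches Elko. The graph stays acyclic.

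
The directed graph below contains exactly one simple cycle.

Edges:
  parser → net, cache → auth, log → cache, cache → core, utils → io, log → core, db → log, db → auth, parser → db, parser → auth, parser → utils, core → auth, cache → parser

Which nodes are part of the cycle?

db, log, cache, parser

DFS with gray/black marking from parser:
parser gray
  net gray
  net black
  utils gray
    io gray
    io black
  utils black
  db gray
    log gray
      core gray
        auth gray
        auth black
      core black
      cache gray
        cache→parser: parser is gray → back edge
Back edge closes the cycle parser → db → log → cache → parser; its vertices are {db, log, cache, parser}.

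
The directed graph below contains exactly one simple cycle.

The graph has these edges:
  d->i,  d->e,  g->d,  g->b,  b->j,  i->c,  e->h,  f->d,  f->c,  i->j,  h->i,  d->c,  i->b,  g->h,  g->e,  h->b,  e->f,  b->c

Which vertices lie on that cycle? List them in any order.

d, e, f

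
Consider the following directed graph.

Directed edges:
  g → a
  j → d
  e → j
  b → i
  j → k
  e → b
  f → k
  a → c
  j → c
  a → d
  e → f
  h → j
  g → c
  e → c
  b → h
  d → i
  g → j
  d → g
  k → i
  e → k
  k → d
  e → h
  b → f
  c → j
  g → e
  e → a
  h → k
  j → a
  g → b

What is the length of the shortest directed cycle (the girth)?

2

For each vertex v, BFS finds the shortest path from v back to v.
The shortest such closed walk is c → j → c, length 2.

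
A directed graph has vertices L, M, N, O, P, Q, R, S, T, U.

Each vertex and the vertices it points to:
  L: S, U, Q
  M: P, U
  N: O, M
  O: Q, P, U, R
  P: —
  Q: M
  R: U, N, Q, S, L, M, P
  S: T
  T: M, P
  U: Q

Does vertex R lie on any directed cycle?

Yes

R is on a cycle iff R can reach itself via ≥1 edge.
R → N → O → R — yes.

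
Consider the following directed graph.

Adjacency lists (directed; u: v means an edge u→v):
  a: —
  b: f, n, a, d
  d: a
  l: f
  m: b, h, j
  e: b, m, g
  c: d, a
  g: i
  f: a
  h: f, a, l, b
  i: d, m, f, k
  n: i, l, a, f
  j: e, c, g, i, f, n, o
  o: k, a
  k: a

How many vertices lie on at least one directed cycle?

8

A vertex is on a directed cycle iff it belongs to a strongly connected component of size ≥ 2 (or has a self-loop).
The vertices on cycles are {b, e, g, h, i, j, m, n} — 8 in total.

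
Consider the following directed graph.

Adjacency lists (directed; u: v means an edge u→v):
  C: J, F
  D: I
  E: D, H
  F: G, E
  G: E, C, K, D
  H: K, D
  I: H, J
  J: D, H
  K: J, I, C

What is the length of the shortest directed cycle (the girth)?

3

For each vertex v, BFS finds the shortest path from v back to v.
The shortest such closed walk is F → G → C → F, length 3.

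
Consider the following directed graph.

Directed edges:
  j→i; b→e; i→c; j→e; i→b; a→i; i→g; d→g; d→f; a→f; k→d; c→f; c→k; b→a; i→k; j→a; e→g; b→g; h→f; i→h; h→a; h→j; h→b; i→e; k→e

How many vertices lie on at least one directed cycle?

A vertex is on a directed cycle iff it belongs to a strongly connected component of size ≥ 2 (or has a self-loop).
The vertices on cycles are {a, b, h, i, j} — 5 in total.

5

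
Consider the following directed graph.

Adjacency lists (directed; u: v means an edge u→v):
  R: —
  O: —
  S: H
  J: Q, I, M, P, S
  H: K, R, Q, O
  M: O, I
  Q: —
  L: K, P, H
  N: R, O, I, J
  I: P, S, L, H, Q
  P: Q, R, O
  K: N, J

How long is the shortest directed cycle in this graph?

4

For each vertex v, BFS finds the shortest path from v back to v.
The shortest such closed walk is K → N → I → L → K, length 4.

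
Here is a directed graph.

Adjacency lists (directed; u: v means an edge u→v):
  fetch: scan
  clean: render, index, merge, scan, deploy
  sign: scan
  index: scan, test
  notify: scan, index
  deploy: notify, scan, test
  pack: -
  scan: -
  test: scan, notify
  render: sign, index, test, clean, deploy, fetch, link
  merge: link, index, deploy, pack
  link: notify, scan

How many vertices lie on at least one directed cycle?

5

A vertex is on a directed cycle iff it belongs to a strongly connected component of size ≥ 2 (or has a self-loop).
The vertices on cycles are {test, clean, index, notify, render} — 5 in total.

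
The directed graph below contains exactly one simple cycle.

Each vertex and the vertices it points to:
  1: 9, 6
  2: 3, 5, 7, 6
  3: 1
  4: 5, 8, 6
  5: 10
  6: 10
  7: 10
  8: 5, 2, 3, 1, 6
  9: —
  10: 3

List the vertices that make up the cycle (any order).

1, 3, 6, 10

DFS with gray/black marking from 1:
1 gray
  9 gray
  9 black
  6 gray
    10 gray
      3 gray
        3→1: 1 is gray → back edge
Back edge closes the cycle 1 → 6 → 10 → 3 → 1; its vertices are {1, 3, 6, 10}.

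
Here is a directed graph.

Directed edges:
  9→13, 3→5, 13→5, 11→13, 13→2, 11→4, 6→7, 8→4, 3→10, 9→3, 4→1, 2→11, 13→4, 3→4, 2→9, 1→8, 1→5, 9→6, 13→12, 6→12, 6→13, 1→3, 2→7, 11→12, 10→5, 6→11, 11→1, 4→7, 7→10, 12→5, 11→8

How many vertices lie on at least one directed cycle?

9

A vertex is on a directed cycle iff it belongs to a strongly connected component of size ≥ 2 (or has a self-loop).
The vertices on cycles are {1, 2, 3, 4, 6, 8, 9, 11, 13} — 9 in total.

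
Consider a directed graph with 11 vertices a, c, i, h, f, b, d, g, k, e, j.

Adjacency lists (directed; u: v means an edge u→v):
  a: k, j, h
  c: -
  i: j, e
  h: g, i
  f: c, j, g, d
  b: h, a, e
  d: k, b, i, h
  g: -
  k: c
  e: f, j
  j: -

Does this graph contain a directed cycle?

DFS with white/gray/black marking, starting from f:
f gray
  c gray
  c black
  j gray
  j black
  g gray
  g black
  d gray
    k gray
      k→c: c black — skip
    k black
    b gray
      h gray
        h→g: g black — skip
        i gray
          i→j: j black — skip
          e gray
            e→f: f is gray → back edge
Back edge found, so a cycle exists: f → d → b → h → i → e → f.

Yes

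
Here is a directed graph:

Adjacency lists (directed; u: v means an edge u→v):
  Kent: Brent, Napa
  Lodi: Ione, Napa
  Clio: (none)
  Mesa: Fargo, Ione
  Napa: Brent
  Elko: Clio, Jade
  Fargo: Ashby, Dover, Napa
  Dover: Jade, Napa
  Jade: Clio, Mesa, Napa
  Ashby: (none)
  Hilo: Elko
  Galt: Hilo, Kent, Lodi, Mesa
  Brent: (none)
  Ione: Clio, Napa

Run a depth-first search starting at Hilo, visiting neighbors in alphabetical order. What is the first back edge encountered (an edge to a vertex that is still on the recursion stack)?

Dover→Jade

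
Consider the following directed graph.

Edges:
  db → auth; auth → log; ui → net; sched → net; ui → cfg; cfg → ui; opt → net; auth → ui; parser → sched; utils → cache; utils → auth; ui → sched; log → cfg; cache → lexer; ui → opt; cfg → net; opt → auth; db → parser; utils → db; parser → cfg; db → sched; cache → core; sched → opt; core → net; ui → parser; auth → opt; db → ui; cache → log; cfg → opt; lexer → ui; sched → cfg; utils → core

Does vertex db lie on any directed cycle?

db lies on a cycle iff there is a path from db back to itself.
Exploring from db, it never reaches itself; equivalently, its strongly connected component is a singleton.

No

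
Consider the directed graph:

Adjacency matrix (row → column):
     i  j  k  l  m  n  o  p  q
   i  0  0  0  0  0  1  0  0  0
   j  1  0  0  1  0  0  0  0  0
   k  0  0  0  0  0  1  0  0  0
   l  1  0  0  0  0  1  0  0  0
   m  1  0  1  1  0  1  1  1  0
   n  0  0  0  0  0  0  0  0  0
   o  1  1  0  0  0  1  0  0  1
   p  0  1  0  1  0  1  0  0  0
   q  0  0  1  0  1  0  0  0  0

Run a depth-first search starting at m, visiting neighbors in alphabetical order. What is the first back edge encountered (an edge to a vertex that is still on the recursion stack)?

DFS from m (visiting neighbors in alphabetical order); mark gray on enter, black on exit:
m gray
  i gray
    n gray
    n black
  i black
  k gray
    k→n: n black — skip
  k black
  l gray
    l→i: i black — skip
    l→n: n black — skip
  l black
  m→n: n black — skip
  o gray
    o→i: i black — skip
    j gray
      j→i: i black — skip
      j→l: l black — skip
    j black
    o→n: n black — skip
    q gray
      q→k: k black — skip
      q→m: m is gray → back edge
First back edge: q → m.

q→m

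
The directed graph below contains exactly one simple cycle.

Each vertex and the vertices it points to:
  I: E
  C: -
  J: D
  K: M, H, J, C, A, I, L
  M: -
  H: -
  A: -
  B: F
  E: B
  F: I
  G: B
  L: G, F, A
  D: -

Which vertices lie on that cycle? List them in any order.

DFS with gray/black marking from I:
I gray
  E gray
    B gray
      F gray
        F→I: I is gray → back edge
Back edge closes the cycle I → E → B → F → I; its vertices are {B, E, F, I}.

B, E, F, I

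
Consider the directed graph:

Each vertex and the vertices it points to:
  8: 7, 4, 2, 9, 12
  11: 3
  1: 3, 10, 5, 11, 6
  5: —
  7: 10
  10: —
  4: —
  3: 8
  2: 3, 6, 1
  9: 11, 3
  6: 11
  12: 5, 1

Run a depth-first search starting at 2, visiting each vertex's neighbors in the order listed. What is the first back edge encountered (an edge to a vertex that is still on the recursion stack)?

8→2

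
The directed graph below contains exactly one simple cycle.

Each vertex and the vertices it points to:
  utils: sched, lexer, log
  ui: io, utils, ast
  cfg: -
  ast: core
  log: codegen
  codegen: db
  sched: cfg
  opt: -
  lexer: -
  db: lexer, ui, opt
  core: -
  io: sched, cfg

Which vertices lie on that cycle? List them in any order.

db, ui, log, utils, codegen

DFS with gray/black marking from db:
db gray
  lexer gray
  lexer black
  ui gray
    io gray
      sched gray
        cfg gray
        cfg black
      sched black
      io→cfg: cfg black — skip
    io black
    utils gray
      utils→sched: sched black — skip
      utils→lexer: lexer black — skip
      log gray
        codegen gray
          codegen→db: db is gray → back edge
Back edge closes the cycle db → ui → utils → log → codegen → db; its vertices are {db, ui, log, utils, codegen}.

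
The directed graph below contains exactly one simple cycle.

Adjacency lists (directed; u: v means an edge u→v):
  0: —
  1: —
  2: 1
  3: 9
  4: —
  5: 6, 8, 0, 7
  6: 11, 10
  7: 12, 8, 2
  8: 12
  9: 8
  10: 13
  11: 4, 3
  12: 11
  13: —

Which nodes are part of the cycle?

3, 8, 9, 11, 12

DFS with gray/black marking from 11:
11 gray
  4 gray
  4 black
  3 gray
    9 gray
      8 gray
        12 gray
          12→11: 11 is gray → back edge
Back edge closes the cycle 11 → 3 → 9 → 8 → 12 → 11; its vertices are {3, 8, 9, 11, 12}.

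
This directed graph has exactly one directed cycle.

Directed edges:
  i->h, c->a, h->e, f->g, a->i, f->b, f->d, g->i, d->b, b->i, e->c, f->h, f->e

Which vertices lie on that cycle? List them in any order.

a, c, e, h, i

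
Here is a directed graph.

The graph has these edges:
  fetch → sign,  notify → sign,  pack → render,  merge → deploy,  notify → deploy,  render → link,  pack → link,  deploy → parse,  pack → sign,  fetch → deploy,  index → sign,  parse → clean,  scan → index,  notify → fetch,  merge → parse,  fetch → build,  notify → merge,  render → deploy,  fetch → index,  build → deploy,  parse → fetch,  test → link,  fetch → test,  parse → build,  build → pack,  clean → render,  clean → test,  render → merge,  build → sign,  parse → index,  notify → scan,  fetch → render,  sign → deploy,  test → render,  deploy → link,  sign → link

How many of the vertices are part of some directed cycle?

A vertex is on a directed cycle iff it belongs to a strongly connected component of size ≥ 2 (or has a self-loop).
The vertices on cycles are {pack, sign, test, build, clean, fetch, index, merge, parse, deploy, render} — 11 in total.

11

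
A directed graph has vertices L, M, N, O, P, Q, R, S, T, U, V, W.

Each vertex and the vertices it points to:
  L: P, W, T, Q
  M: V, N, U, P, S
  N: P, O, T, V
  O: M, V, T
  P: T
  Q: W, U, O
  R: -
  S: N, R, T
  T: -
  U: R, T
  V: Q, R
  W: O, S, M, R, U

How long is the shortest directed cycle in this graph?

3

For each vertex v, BFS finds the shortest path from v back to v.
The shortest such closed walk is Q → O → V → Q, length 3.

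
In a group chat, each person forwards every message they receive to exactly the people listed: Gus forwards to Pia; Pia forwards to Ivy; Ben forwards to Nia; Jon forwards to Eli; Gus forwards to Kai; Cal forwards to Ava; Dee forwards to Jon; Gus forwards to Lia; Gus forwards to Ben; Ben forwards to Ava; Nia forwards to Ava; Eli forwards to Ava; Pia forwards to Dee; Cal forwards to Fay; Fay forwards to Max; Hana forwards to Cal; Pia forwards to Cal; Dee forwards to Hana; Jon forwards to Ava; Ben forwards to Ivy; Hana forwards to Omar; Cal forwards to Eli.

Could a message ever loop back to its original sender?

DFS with white/gray/black marking, starting from Pia:
Pia gray
  Dee gray
    Hana gray
      Cal gray
        Eli gray
          Ava gray
          Ava black
        Eli black
        Cal→Ava: Ava black — skip
        Fay gray
          Max gray
          Max black
        Fay black
      Cal black
      Omar gray
      Omar black
    Hana black
    Jon gray
      Jon→Ava: Ava black — skip
      Jon→Eli: Eli black — skip
    Jon black
  Dee black
  Ivy gray
  Ivy black
  Pia→Cal: Cal black — skip
Pia black
Gus gray
  Gus→Pia: Pia black — skip
  Ben gray
    Ben→Ava: Ava black — skip
    Nia gray
      Nia→Ava: Ava black — skip
    Nia black
    Ben→Ivy: Ivy black — skip
  Ben black
  Lia gray
  Lia black
  Kai gray
  Kai black
Gus black
Every edge goes to a white or black vertex — no back edge, so the graph is acyclic.

No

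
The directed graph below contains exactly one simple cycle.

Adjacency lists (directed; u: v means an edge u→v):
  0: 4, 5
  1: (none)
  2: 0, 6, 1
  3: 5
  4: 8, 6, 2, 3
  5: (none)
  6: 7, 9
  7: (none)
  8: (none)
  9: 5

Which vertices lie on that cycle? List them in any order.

0, 2, 4

DFS with gray/black marking from 4:
4 gray
  8 gray
  8 black
  6 gray
    7 gray
    7 black
    9 gray
      5 gray
      5 black
    9 black
  6 black
  2 gray
    0 gray
      0→4: 4 is gray → back edge
Back edge closes the cycle 4 → 2 → 0 → 4; its vertices are {0, 2, 4}.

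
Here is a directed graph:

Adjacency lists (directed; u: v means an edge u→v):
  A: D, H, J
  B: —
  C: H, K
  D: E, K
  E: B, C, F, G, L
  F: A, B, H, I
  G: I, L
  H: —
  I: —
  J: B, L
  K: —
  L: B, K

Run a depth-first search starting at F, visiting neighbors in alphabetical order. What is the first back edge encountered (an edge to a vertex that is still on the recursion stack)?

E->F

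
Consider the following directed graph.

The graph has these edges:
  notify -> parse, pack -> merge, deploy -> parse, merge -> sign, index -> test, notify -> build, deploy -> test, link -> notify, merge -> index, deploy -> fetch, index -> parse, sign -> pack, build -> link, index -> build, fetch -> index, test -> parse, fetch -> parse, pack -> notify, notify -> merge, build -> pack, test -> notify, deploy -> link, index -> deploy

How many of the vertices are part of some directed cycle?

10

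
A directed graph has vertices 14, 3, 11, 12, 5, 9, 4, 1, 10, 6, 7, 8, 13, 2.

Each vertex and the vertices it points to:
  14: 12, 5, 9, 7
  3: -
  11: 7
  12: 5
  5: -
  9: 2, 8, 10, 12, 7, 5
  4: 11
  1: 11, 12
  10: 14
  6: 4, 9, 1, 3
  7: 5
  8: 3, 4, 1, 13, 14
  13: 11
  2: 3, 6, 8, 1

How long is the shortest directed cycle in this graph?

3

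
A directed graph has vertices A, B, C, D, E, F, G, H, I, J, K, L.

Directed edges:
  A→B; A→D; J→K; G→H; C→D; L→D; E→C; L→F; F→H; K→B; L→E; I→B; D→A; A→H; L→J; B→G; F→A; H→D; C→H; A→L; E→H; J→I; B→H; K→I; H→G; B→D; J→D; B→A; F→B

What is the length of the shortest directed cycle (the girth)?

2

For each vertex v, BFS finds the shortest path from v back to v.
The shortest such closed walk is A → D → A, length 2.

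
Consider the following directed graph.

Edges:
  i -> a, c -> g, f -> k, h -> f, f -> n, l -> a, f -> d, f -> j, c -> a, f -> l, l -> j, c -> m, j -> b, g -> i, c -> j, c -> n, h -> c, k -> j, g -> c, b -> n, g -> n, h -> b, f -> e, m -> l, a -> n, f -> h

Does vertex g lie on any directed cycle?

Yes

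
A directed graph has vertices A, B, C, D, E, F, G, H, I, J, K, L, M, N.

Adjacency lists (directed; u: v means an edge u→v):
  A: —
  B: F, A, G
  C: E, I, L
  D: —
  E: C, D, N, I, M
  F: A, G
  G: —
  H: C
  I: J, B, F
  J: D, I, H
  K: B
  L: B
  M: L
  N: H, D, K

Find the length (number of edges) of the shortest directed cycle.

2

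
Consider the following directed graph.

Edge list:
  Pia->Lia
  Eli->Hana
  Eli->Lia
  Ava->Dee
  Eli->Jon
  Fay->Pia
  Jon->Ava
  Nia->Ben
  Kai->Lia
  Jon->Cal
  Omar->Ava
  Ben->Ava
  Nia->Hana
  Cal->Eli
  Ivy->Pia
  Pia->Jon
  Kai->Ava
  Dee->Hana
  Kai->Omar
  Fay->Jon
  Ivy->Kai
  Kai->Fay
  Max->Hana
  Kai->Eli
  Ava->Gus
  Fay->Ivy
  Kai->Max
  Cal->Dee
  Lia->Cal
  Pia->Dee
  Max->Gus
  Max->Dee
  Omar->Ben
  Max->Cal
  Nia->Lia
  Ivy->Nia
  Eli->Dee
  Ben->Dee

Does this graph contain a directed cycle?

DFS with white/gray/black marking, starting from Ben:
Ben gray
  Ava gray
    Gus gray
    Gus black
    Dee gray
      Hana gray
      Hana black
    Dee black
  Ava black
  Ben→Dee: Dee black — skip
Ben black
Ivy gray
  Pia gray
    Jon gray
      Jon→Ava: Ava black — skip
      Cal gray
        Eli gray
          Eli→Hana: Hana black — skip
          Lia gray
            Lia→Cal: Cal is gray → back edge
Back edge found, so a cycle exists: Cal → Eli → Lia → Cal.

Yes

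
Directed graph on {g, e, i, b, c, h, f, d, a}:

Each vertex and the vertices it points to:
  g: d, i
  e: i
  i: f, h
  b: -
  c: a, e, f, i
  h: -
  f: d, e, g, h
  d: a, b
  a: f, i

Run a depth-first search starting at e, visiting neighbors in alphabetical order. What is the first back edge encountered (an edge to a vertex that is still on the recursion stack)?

a→f

DFS from e (visiting neighbors in alphabetical order); mark gray on enter, black on exit:
e gray
  i gray
    f gray
      d gray
        a gray
          a→f: f is gray → back edge
First back edge: a → f.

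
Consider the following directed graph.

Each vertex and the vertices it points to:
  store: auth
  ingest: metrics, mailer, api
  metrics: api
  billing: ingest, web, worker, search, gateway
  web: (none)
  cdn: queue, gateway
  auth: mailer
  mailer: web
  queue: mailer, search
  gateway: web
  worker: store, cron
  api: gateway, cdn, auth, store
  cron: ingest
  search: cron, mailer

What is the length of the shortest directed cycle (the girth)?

6

For each vertex v, BFS finds the shortest path from v back to v.
The shortest such closed walk is ingest → api → cdn → queue → search → cron → ingest, length 6.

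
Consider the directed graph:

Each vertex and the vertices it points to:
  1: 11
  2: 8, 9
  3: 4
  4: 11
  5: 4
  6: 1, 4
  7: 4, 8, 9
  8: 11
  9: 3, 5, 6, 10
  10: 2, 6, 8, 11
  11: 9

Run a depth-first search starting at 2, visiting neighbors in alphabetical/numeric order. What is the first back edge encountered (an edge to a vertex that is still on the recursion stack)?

4->11

DFS from 2 (visiting neighbors in alphabetical/numeric order); mark gray on enter, black on exit:
2 gray
  8 gray
    11 gray
      9 gray
        3 gray
          4 gray
            4→11: 11 is gray → back edge
First back edge: 4 → 11.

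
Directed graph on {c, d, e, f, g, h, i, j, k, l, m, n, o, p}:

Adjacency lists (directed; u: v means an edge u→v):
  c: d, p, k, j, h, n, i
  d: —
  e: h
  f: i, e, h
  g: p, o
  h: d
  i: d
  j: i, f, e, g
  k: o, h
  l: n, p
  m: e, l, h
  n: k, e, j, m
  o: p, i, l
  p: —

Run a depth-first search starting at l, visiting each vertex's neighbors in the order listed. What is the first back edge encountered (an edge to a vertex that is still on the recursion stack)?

o->l

DFS from l (visiting each vertex's neighbors in the order listed); mark gray on enter, black on exit:
l gray
  n gray
    k gray
      o gray
        p gray
        p black
        i gray
          d gray
          d black
        i black
        o→l: l is gray → back edge
First back edge: o → l.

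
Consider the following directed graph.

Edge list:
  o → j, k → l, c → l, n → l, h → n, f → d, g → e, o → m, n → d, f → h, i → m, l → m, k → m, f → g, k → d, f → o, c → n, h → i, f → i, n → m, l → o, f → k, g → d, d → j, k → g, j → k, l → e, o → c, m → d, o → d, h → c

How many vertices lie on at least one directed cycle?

9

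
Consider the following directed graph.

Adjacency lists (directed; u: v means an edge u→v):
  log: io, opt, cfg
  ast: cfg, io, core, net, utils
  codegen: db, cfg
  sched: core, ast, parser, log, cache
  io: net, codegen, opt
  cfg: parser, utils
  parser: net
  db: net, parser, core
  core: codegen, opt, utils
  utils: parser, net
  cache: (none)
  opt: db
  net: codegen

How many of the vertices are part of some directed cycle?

A vertex is on a directed cycle iff it belongs to a strongly connected component of size ≥ 2 (or has a self-loop).
The vertices on cycles are {db, cfg, net, opt, core, utils, parser, codegen} — 8 in total.

8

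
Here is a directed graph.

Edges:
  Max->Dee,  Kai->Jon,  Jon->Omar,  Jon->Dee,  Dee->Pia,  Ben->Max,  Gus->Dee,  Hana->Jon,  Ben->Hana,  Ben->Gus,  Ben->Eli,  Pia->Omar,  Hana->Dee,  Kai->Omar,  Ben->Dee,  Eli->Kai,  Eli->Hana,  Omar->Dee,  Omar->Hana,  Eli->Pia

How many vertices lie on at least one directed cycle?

5

A vertex is on a directed cycle iff it belongs to a strongly connected component of size ≥ 2 (or has a self-loop).
The vertices on cycles are {Dee, Jon, Pia, Hana, Omar} — 5 in total.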